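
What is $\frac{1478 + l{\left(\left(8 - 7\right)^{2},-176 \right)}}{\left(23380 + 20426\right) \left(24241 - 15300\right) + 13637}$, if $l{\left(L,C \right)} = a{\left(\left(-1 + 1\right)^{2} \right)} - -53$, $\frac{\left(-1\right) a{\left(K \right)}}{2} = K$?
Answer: $\frac{1531}{391683083} \approx 3.9088 \cdot 10^{-6}$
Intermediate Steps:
$a{\left(K \right)} = - 2 K$
$l{\left(L,C \right)} = 53$ ($l{\left(L,C \right)} = - 2 \left(-1 + 1\right)^{2} - -53 = - 2 \cdot 0^{2} + 53 = \left(-2\right) 0 + 53 = 0 + 53 = 53$)
$\frac{1478 + l{\left(\left(8 - 7\right)^{2},-176 \right)}}{\left(23380 + 20426\right) \left(24241 - 15300\right) + 13637} = \frac{1478 + 53}{\left(23380 + 20426\right) \left(24241 - 15300\right) + 13637} = \frac{1531}{43806 \cdot 8941 + 13637} = \frac{1531}{391669446 + 13637} = \frac{1531}{391683083}$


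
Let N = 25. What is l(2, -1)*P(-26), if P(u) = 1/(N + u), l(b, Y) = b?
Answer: -2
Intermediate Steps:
P(u) = 1/(25 + u)
l(2, -1)*P(-26) = 2/(25 - 26) = 2/(-1) = 2*(-1) = -2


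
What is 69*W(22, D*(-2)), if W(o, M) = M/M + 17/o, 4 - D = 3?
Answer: 2691/22 ≈ 122.32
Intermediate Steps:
D = 1 (D = 4 - 1*3 = 4 - 3 = 1)
W(o, M) = 1 + 17/o
69*W(22, D*(-2)) = 69*((17 + 22)/22) = 69*((1/22)*39) = 69*(39/22) = 2691/22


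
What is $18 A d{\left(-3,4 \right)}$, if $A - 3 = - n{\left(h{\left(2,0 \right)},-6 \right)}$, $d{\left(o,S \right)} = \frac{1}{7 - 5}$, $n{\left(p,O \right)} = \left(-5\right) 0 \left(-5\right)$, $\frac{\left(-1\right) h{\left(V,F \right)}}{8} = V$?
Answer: $27$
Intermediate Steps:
$h{\left(V,F \right)} = - 8 V$
$n{\left(p,O \right)} = 0$ ($n{\left(p,O \right)} = 0 \left(-5\right) = 0$)
$d{\left(o,S \right)} = \frac{1}{2}$
$A = 3$ ($A = 3 - 0 = 3 + 0 = 3$)
$18 A d{\left(-3,4 \right)} = 18 \cdot 3 \cdot \frac{1}{2} = 54 \cdot \frac{1}{2} = 27$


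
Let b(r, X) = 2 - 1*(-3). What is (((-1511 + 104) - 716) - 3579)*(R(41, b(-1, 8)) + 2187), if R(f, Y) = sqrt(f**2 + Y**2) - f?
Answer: -12236492 - 5702*sqrt(1706) ≈ -1.2472e+7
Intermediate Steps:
b(r, X) = 5 (b(r, X) = 2 + 3 = 5)
R(f, Y) = sqrt(Y**2 + f**2) - f
(((-1511 + 104) - 716) - 3579)*(R(41, b(-1, 8)) + 2187) = (((-1511 + 104) - 716) - 3579)*((sqrt(5**2 + 41**2) - 1*41) + 2187) = ((-1407 - 716) - 3579)*((sqrt(25 + 1681) - 41) + 2187) = (-2123 - 3579)*((sqrt(1706) - 41) + 2187) = -5702*((-41 + sqrt(1706)) + 2187) = -5702*(2146 + sqrt(1706)) = -12236492 - 5702*sqrt(1706)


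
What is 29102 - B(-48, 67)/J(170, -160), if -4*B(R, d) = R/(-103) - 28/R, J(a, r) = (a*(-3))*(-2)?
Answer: 146757895057/5042880 ≈ 29102.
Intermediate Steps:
J(a, r) = 6*a (J(a, r) = -3*a*(-2) = 6*a)
B(R, d) = 7/R + R/412 (B(R, d) = -(R/(-103) - 28/R)/4 = -(R*(-1/103) - 28/R)/4 = -(-R/103 - 28/R)/4 = -(-28/R - R/103)/4 = 7/R + R/412)
29102 - B(-48, 67)/J(170, -160) = 29102 - (7/(-48) + (1/412)*(-48))/(6*170) = 29102 - (7*(-1/48) - 12/103)/1020 = 29102 - (-7/48 - 12/103)/1020 = 29102 - (-1297)/(4944*1020) = 29102 - 1*(-1297/5042880) = 29102 + 1297/5042880 = 146757895057/5042880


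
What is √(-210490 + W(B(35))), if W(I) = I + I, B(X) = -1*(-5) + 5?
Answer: I*√210470 ≈ 458.77*I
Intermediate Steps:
B(X) = 10 (B(X) = 5 + 5 = 10)
W(I) = 2*I
√(-210490 + W(B(35))) = √(-210490 + 2*10) = √(-210490 + 20) = √(-210470) = I*√210470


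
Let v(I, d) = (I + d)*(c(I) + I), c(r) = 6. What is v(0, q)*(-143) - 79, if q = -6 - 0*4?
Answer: 5069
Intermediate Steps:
q = -6 (q = -6 - 1*0 = -6 + 0 = -6)
v(I, d) = (6 + I)*(I + d) (v(I, d) = (I + d)*(6 + I) = (6 + I)*(I + d))
v(0, q)*(-143) - 79 = (0² + 6*0 + 6*(-6) + 0*(-6))*(-143) - 79 = (0 + 0 - 36 + 0)*(-143) - 79 = -36*(-143) - 79 = 5148 - 79 = 5069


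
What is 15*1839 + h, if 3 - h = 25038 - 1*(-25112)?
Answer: -22562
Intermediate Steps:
h = -50147 (h = 3 - (25038 - 1*(-25112)) = 3 - (25038 + 25112) = 3 - 1*50150 = 3 - 50150 = -50147)
15*1839 + h = 15*1839 - 50147 = 27585 - 50147 = -22562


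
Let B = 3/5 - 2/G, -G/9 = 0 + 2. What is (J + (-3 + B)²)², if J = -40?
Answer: 4954892881/4100625 ≈ 1208.3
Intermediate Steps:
G = -18 (G = -9*(0 + 2) = -9*2 = -18)
B = 32/45 (B = 3/5 - 2/(-18) = 3*(⅕) - 2*(-1/18) = ⅗ + ⅑ = 32/45 ≈ 0.71111)
(J + (-3 + B)²)² = (-40 + (-3 + 32/45)²)² = (-40 + (-103/45)²)² = (-40 + 10609/2025)² = (-70391/2025)² = 4954892881/4100625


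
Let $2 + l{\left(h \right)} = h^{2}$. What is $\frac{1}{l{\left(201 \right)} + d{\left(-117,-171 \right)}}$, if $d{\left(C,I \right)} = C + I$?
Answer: $\frac{1}{40111} \approx 2.4931 \cdot 10^{-5}$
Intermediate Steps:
$l{\left(h \right)} = -2 + h^{2}$
$\frac{1}{l{\left(201 \right)} + d{\left(-117,-171 \right)}} = \frac{1}{\left(-2 + 201^{2}\right) - 288} = \frac{1}{\left(-2 + 40401\right) - 288} = \frac{1}{40399 - 288} = \frac{1}{40111}$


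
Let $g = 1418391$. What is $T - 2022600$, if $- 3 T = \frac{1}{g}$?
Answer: $- \frac{8606512909801}{4255173} \approx -2.0226 \cdot 10^{6}$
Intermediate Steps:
$T = - \frac{1}{4255173}$ ($T = - \frac{1}{3 \cdot 1418391} = \left(- \frac{1}{3}\right) \frac{1}{1418391} = - \frac{1}{4255173} \approx -2.3501 \cdot 10^{-7}$)
$T - 2022600 = - \frac{1}{4255173} - 2022600 = - \frac{8606512909801}{4255173}$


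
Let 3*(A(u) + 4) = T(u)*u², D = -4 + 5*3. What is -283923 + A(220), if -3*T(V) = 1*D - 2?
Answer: -332327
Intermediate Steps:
D = 11 (D = -4 + 15 = 11)
T(V) = -3 (T(V) = -(1*11 - 2)/3 = -(11 - 2)/3 = -⅓*9 = -3)
A(u) = -4 - u² (A(u) = -4 + (-3*u²)/3 = -4 - u²)
-283923 + A(220) = -283923 + (-4 - 1*220²) = -283923 + (-4 - 1*48400) = -283923 + (-4 - 48400) = -283923 - 48404 = -332327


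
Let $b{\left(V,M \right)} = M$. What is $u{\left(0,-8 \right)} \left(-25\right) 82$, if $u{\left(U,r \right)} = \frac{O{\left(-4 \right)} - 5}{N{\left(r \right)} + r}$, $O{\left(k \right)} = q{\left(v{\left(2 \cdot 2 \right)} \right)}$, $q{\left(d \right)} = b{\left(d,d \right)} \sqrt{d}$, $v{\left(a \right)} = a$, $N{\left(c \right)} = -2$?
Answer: $615$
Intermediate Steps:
$q{\left(d \right)} = d^{\frac{3}{2}}$ ($q{\left(d \right)} = d \sqrt{d} = d^{\frac{3}{2}}$)
$O{\left(k \right)} = 8$ ($O{\left(k \right)} = \left(2 \cdot 2\right)^{\frac{3}{2}} = 4^{\frac{3}{2}} = 8$)
$u{\left(U,r \right)} = \frac{3}{-2 + r}$ ($u{\left(U,r \right)} = \frac{8 - 5}{-2 + r} = \frac{3}{-2 + r}$)
$u{\left(0,-8 \right)} \left(-25\right) 82 = \frac{3}{-2 - 8} \left(-25\right) 82 = \frac{3}{-10} \left(-25\right) 82 = 3 \left(- \frac{1}{10}\right) \left(-25\right) 82 = \left(- \frac{3}{10}\right) \left(-25\right) 82 = \frac{15}{2} \cdot 82 = 615$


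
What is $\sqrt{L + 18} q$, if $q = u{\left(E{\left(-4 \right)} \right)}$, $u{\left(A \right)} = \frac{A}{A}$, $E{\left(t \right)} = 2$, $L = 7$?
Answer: $5$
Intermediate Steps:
$u{\left(A \right)} = 1$
$q = 1$
$\sqrt{L + 18} q = \sqrt{7 + 18} \cdot 1 = \sqrt{25} \cdot 1 = 5 \cdot 1 = 5$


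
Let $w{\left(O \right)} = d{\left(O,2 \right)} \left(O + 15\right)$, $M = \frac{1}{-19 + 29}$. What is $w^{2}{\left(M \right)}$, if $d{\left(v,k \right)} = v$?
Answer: $\frac{22801}{10000} \approx 2.2801$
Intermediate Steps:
$M = \frac{1}{10} \approx 0.1$
$w{\left(O \right)} = O \left(15 + O\right)$ ($w{\left(O \right)} = O \left(O + 15\right) = O \left(15 + O\right)$)
$w^{2}{\left(M \right)} = \left(\frac{15 + \frac{1}{10}}{10}\right)^{2} = \left(\frac{1}{10} \cdot \frac{151}{10}\right)^{2} = \left(\frac{151}{100}\right)^{2} = \frac{22801}{10000}$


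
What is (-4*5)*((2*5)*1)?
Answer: -200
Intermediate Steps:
(-4*5)*((2*5)*1) = -200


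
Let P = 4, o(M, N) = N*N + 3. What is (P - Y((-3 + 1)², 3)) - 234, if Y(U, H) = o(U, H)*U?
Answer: -278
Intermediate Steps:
o(M, N) = 3 + N² (o(M, N) = N² + 3 = 3 + N²)
Y(U, H) = U*(3 + H²) (Y(U, H) = (3 + H²)*U = U*(3 + H²))
(P - Y((-3 + 1)², 3)) - 234 = (4 - (-3 + 1)²*(3 + 3²)) - 234 = (4 - (-2)²*(3 + 9)) - 234 = (4 - 4*12) - 234 = (4 - 1*48) - 234 = (4 - 48) - 234 = -44 - 234 = -278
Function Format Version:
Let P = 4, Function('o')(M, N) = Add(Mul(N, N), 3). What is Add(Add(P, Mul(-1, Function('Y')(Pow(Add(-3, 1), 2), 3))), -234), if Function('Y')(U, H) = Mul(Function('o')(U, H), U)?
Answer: -278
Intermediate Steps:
Function('o')(M, N) = Add(3, Pow(N, 2)) (Function('o')(M, N) = Add(Pow(N, 2), 3) = Add(3, Pow(N, 2)))
Function('Y')(U, H) = Mul(U, Add(3, Pow(H, 2))) (Function('Y')(U, H) = Mul(Add(3, Pow(H, 2)), U) = Mul(U, Add(3, Pow(H, 2))))
Add(Add(P, Mul(-1, Function('Y')(Pow(Add(-3, 1), 2), 3))), -234) = Add(Add(4, Mul(-1, Mul(Pow(Add(-3, 1), 2), Add(3, Pow(3, 2))))), -234) = Add(Add(4, Mul(-1, Mul(Pow(-2, 2), Add(3, 9)))), -234) = Add(Add(4, Mul(-1, Mul(4, 12))), -234) = Add(Add(4, Mul(-1, 48)), -234) = Add(Add(4, -48), -234) = Add(-44, -234) = -278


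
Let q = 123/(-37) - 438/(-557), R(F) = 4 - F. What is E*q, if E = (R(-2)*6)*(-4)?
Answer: 7531920/20609 ≈ 365.47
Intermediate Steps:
q = -52305/20609 (q = 123*(-1/37) - 438*(-1/557) = -123/37 + 438/557 = -52305/20609 ≈ -2.5380)
E = -144 (E = ((4 - 1*(-2))*6)*(-4) = ((4 + 2)*6)*(-4) = (6*6)*(-4) = 36*(-4) = -144)
E*q = -144*(-52305/20609) = 7531920/20609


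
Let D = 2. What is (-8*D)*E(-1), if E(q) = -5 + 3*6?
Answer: -208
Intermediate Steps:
E(q) = 13 (E(q) = -5 + 18 = 13)
(-8*D)*E(-1) = -8*2*13 = -16*13 = -208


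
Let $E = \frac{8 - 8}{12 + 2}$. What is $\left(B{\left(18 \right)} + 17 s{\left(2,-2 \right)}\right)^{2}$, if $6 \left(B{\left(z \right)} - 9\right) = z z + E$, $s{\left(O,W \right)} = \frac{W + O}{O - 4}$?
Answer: $3969$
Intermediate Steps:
$E = 0$ ($E = \frac{0}{14} = 0 \cdot \frac{1}{14} = 0$)
$s{\left(O,W \right)} = \frac{O + W}{-4 + O}$
$B{\left(z \right)} = 9 + \frac{z^{2}}{6}$ ($B{\left(z \right)} = 9 + \frac{z z + 0}{6} = 9 + \frac{z^{2} + 0}{6} = 9 + \frac{z^{2}}{6}$)
$\left(B{\left(18 \right)} + 17 s{\left(2,-2 \right)}\right)^{2} = \left(\left(9 + \frac{18^{2}}{6}\right) + 17 \frac{2 - 2}{-4 + 2}\right)^{2} = \left(\left(9 + \frac{1}{6} \cdot 324\right) + 17 \frac{1}{-2} \cdot 0\right)^{2} = \left(\left(9 + 54\right) + 17 \left(\left(- \frac{1}{2}\right) 0\right)\right)^{2} = \left(63 + 17 \cdot 0\right)^{2} = \left(63 + 0\right)^{2} = 63^{2} = 3969$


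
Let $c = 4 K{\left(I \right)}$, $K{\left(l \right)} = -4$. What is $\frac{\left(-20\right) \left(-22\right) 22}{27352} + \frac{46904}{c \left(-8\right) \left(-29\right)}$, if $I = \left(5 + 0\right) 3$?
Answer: $- \frac{19484157}{1586416} \approx -12.282$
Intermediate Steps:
$I = 15$ ($I = 5 \cdot 3 = 15$)
$c = -16$ ($c = 4 \left(-4\right) = -16$)
$\frac{\left(-20\right) \left(-22\right) 22}{27352} + \frac{46904}{c \left(-8\right) \left(-29\right)} = \frac{\left(-20\right) \left(-22\right) 22}{27352} + \frac{46904}{\left(-16\right) \left(-8\right) \left(-29\right)} = 440 \cdot 22 \cdot \frac{1}{27352} + \frac{46904}{128 \left(-29\right)} = 9680 \cdot \frac{1}{27352} + \frac{46904}{-3712} = \frac{1210}{3419} + 46904 \left(- \frac{1}{3712}\right) = \frac{1210}{3419} - \frac{5863}{464} = - \frac{19484157}{1586416}$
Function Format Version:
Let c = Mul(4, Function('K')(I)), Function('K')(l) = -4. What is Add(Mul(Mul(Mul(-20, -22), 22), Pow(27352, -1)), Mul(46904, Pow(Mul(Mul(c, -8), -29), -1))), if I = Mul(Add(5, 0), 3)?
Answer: Rational(-19484157, 1586416) ≈ -12.282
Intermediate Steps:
I = 15 (I = Mul(5, 3) = 15)
c = -16 (c = Mul(4, -4) = -16)
Add(Mul(Mul(Mul(-20, -22), 22), Pow(27352, -1)), Mul(46904, Pow(Mul(Mul(c, -8), -29), -1))) = Add(Mul(Mul(Mul(-20, -22), 22), Pow(27352, -1)), Mul(46904, Pow(Mul(Mul(-16, -8), -29), -1))) = Add(Mul(Mul(440, 22), Rational(1, 27352)), Mul(46904, Pow(Mul(128, -29), -1))) = Add(Mul(9680, Rational(1, 27352)), Mul(46904, Pow(-3712, -1))) = Add(Rational(1210, 3419), Mul(46904, Rational(-1, 3712))) = Add(Rational(1210, 3419), Rational(-5863, 464)) = Rational(-19484157, 1586416)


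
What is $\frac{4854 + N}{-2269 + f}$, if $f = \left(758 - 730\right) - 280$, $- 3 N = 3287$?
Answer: $- \frac{11275}{7563} \approx -1.4908$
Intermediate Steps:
$N = - \frac{3287}{3}$ ($N = \left(- \frac{1}{3}\right) 3287 = - \frac{3287}{3} \approx -1095.7$)
$f = -252$ ($f = 28 - 280 = -252$)
$\frac{4854 + N}{-2269 + f} = \frac{4854 - \frac{3287}{3}}{-2269 - 252} = \frac{11275}{3 \left(-2521\right)} = \frac{11275}{3} \left(- \frac{1}{2521}\right) = - \frac{11275}{7563}$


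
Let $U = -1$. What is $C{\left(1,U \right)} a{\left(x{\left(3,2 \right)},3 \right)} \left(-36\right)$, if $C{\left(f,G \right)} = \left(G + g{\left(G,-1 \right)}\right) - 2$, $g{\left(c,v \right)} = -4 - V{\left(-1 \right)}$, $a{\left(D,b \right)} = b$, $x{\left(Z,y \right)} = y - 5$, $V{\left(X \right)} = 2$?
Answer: $972$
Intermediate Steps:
$x{\left(Z,y \right)} = -5 + y$
$g{\left(c,v \right)} = -6$ ($g{\left(c,v \right)} = -4 - 2 = -6$)
$C{\left(f,G \right)} = -8 + G$ ($C{\left(f,G \right)} = \left(G - 6\right) - 2 = \left(-6 + G\right) - 2 = -8 + G$)
$C{\left(1,U \right)} a{\left(x{\left(3,2 \right)},3 \right)} \left(-36\right) = \left(-8 - 1\right) 3 \left(-36\right) = \left(-9\right) 3 \left(-36\right) = \left(-27\right) \left(-36\right) = 972$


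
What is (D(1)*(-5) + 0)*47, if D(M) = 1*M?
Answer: -235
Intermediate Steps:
D(M) = M
(D(1)*(-5) + 0)*47 = (1*(-5) + 0)*47 = (-5 + 0)*47 = -5*47 = -235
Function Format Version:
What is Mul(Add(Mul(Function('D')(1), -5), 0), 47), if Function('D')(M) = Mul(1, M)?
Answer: -235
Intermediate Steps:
Function('D')(M) = M
Mul(Add(Mul(Function('D')(1), -5), 0), 47) = Mul(Add(Mul(1, -5), 0), 47) = Mul(Add(-5, 0), 47) = Mul(-5, 47) = -235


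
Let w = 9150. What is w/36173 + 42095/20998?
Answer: 28112035/12451814 ≈ 2.2577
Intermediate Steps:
w/36173 + 42095/20998 = 9150/36173 + 42095/20998 = 9150*(1/36173) + 42095*(1/20998) = 150/593 + 42095/20998 = 28112035/12451814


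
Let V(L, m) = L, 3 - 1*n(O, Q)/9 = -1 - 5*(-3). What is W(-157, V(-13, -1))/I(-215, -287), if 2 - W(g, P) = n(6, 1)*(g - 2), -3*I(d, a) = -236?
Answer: -47217/236 ≈ -200.07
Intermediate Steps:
I(d, a) = 236/3 (I(d, a) = -1/3*(-236) = 236/3)
n(O, Q) = -99 (n(O, Q) = 27 - 9*(-1 - 5*(-3)) = 27 - 9*(-1 + 15) = 27 - 9*14 = 27 - 126 = -99)
W(g, P) = -196 + 99*g (W(g, P) = 2 - (-99)*(g - 2) = 2 - (-99)*(-2 + g) = 2 - (198 - 99*g) = 2 + (-198 + 99*g) = -196 + 99*g)
W(-157, V(-13, -1))/I(-215, -287) = (-196 + 99*(-157))/(236/3) = (-196 - 15543)*(3/236) = -15739*3/236 = -47217/236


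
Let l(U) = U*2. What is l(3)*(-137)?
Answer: -822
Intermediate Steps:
l(U) = 2*U
l(3)*(-137) = (2*3)*(-137) = 6*(-137) = -822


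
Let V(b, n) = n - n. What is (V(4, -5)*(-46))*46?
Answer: 0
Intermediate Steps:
V(b, n) = 0
(V(4, -5)*(-46))*46 = (0*(-46))*46 = 0*46 = 0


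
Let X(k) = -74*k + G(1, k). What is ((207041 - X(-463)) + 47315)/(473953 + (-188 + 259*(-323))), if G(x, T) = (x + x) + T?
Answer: 220555/390108 ≈ 0.56537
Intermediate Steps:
G(x, T) = T + 2*x (G(x, T) = 2*x + T = T + 2*x)
X(k) = 2 - 73*k (X(k) = -74*k + (k + 2*1) = -74*k + (k + 2) = -74*k + (2 + k) = 2 - 73*k)
((207041 - X(-463)) + 47315)/(473953 + (-188 + 259*(-323))) = ((207041 - (2 - 73*(-463))) + 47315)/(473953 + (-188 + 259*(-323))) = ((207041 - (2 + 33799)) + 47315)/(473953 + (-188 - 83657)) = ((207041 - 1*33801) + 47315)/(473953 - 83845) = ((207041 - 33801) + 47315)/390108 = (173240 + 47315)*(1/390108) = 220555*(1/390108) = 220555/390108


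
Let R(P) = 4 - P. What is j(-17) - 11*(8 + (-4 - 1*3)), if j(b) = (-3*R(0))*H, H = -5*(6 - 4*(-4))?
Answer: 1309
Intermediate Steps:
H = -110 (H = -5*(6 + 16) = -5*22 = -110)
j(b) = 1320 (j(b) = -3*(4 - 1*0)*(-110) = -3*(4 + 0)*(-110) = -3*4*(-110) = -12*(-110) = 1320)
j(-17) - 11*(8 + (-4 - 1*3)) = 1320 - 11*(8 + (-4 - 1*3)) = 1320 - 11*(8 + (-4 - 3)) = 1320 - 11*(8 - 7) = 1320 - 11 = 1309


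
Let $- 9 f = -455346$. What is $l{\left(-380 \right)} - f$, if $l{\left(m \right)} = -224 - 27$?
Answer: $-50845$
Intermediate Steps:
$f = 50594$ ($f = \left(- \frac{1}{9}\right) \left(-455346\right) = 50594$)
$l{\left(m \right)} = -251$ ($l{\left(m \right)} = -224 - 27 = -251$)
$l{\left(-380 \right)} - f = -251 - 50594 = -50845$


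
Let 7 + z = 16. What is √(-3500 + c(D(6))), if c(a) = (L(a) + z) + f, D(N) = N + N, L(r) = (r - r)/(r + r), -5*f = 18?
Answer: I*√87365/5 ≈ 59.115*I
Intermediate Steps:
f = -18/5 (f = -⅕*18 = -18/5 ≈ -3.6000)
z = 9 (z = -7 + 16 = 9)
L(r) = 0 (L(r) = 0/((2*r)) = 0*(1/(2*r)) = 0)
D(N) = 2*N
c(a) = 27/5 (c(a) = (0 + 9) - 18/5 = 9 - 18/5 = 27/5)
√(-3500 + c(D(6))) = √(-3500 + 27/5) = √(-17473/5) = I*√87365/5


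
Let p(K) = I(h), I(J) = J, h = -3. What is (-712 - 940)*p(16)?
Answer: 4956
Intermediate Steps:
p(K) = -3
(-712 - 940)*p(16) = (-712 - 940)*(-3) = -1652*(-3) = 4956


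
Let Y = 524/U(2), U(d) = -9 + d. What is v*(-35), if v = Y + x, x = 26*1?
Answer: 1710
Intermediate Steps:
Y = -524/7 (Y = 524/(-9 + 2) = 524/(-7) = 524*(-1/7) = -524/7 ≈ -74.857)
x = 26
v = -342/7 (v = -524/7 + 26 = -342/7 ≈ -48.857)
v*(-35) = -342/7*(-35) = 1710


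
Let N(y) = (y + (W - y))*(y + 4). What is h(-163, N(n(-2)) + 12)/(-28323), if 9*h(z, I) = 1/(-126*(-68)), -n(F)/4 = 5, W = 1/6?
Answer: -1/2184043176 ≈ -4.5787e-10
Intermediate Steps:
W = ⅙ ≈ 0.16667
n(F) = -20 (n(F) = -4*5 = -20)
N(y) = ⅔ + y/6 (N(y) = (y + (⅙ - y))*(y + 4) = (4 + y)/6 = ⅔ + y/6)
h(z, I) = 1/77112 (h(z, I) = (1/(-126*(-68)))/9 = (-1/126*(-1/68))/9 = (⅑)*(1/8568) = 1/77112)
h(-163, N(n(-2)) + 12)/(-28323) = (1/77112)/(-28323) = (1/77112)*(-1/28323) = -1/2184043176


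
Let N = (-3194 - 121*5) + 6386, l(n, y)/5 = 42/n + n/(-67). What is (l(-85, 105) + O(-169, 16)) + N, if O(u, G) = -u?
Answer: 3143495/1139 ≈ 2759.9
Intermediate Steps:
l(n, y) = 210/n - 5*n/67 (l(n, y) = 5*(42/n + n/(-67)) = 5*(42/n + n*(-1/67)) = 5*(42/n - n/67) = 210/n - 5*n/67)
N = 2587 (N = (-3194 - 605) + 6386 = -3799 + 6386 = 2587)
(l(-85, 105) + O(-169, 16)) + N = ((210/(-85) - 5/67*(-85)) - 1*(-169)) + 2587 = ((210*(-1/85) + 425/67) + 169) + 2587 = ((-42/17 + 425/67) + 169) + 2587 = (4411/1139 + 169) + 2587 = 196902/1139 + 2587 = 3143495/1139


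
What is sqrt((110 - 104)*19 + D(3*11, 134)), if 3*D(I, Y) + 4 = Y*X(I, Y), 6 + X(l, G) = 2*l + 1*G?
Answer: sqrt(8778) ≈ 93.691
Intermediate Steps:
X(l, G) = -6 + G + 2*l (X(l, G) = -6 + (2*l + 1*G) = -6 + (2*l + G) = -6 + (G + 2*l) = -6 + G + 2*l)
D(I, Y) = -4/3 + Y*(-6 + Y + 2*I)/3 (D(I, Y) = -4/3 + (Y*(-6 + Y + 2*I))/3 = -4/3 + Y*(-6 + Y + 2*I)/3)
sqrt((110 - 104)*19 + D(3*11, 134)) = sqrt((110 - 104)*19 + (-4/3 + (1/3)*134*(-6 + 134 + 2*(3*11)))) = sqrt(6*19 + (-4/3 + (1/3)*134*(-6 + 134 + 2*33))) = sqrt(114 + (-4/3 + (1/3)*134*(-6 + 134 + 66))) = sqrt(114 + (-4/3 + (1/3)*134*194)) = sqrt(114 + (-4/3 + 25996/3)) = sqrt(114 + 8664) = sqrt(8778)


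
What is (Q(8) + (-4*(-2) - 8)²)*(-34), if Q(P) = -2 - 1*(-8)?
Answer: -204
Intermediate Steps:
Q(P) = 6 (Q(P) = -2 + 8 = 6)
(Q(8) + (-4*(-2) - 8)²)*(-34) = (6 + (-4*(-2) - 8)²)*(-34) = (6 + (8 - 8)²)*(-34) = (6 + 0²)*(-34) = (6 + 0)*(-34) = 6*(-34) = -204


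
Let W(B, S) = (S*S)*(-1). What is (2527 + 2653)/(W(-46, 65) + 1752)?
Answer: -5180/2473 ≈ -2.0946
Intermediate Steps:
W(B, S) = -S² (W(B, S) = S²*(-1) = -S²)
(2527 + 2653)/(W(-46, 65) + 1752) = (2527 + 2653)/(-1*65² + 1752) = 5180/(-1*4225 + 1752) = 5180/(-4225 + 1752) = 5180/(-2473) = 5180*(-1/2473) = -5180/2473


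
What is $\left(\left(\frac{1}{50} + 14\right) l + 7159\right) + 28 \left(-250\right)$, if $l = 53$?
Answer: $\frac{45103}{50} \approx 902.06$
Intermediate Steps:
$\left(\left(\frac{1}{50} + 14\right) l + 7159\right) + 28 \left(-250\right) = \left(\left(\frac{1}{50} + 14\right) 53 + 7159\right) + 28 \left(-250\right) = \left(\left(\frac{1}{50} + 14\right) 53 + 7159\right) - 7000 = \left(\frac{701}{50} \cdot 53 + 7159\right) - 7000 = \left(\frac{37153}{50} + 7159\right) - 7000 = \frac{395103}{50} - 7000 = \frac{45103}{50}$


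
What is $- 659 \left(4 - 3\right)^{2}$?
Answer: $-659$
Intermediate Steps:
$- 659 \left(4 - 3\right)^{2} = - 659 \cdot 1^{2} = \left(-659\right) 1 = -659$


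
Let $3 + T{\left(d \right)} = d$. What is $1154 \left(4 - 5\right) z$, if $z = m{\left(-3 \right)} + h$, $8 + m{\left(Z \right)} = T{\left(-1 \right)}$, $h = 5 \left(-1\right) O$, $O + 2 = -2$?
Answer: $-9232$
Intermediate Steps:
$O = -4$ ($O = -2 - 2 = -4$)
$h = 20$ ($h = 5 \left(-1\right) \left(-4\right) = \left(-5\right) \left(-4\right) = 20$)
$T{\left(d \right)} = -3 + d$
$m{\left(Z \right)} = -12$ ($m{\left(Z \right)} = -8 - 4 = -12$)
$z = 8$ ($z = -12 + 20 = 8$)
$1154 \left(4 - 5\right) z = 1154 \left(4 - 5\right) 8 = 1154 \left(\left(-1\right) 8\right) = 1154 \left(-8\right) = -9232$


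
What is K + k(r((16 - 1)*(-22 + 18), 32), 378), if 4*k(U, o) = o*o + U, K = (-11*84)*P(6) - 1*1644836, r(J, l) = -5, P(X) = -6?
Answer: -6414289/4 ≈ -1.6036e+6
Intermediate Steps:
K = -1639292 (K = -11*84*(-6) - 1*1644836 = -924*(-6) - 1644836 = 5544 - 1644836 = -1639292)
k(U, o) = U/4 + o**2/4 (k(U, o) = (o*o + U)/4 = (o**2 + U)/4 = (U + o**2)/4 = U/4 + o**2/4)
K + k(r((16 - 1)*(-22 + 18), 32), 378) = -1639292 + ((1/4)*(-5) + (1/4)*378**2) = -1639292 + (-5/4 + (1/4)*142884) = -1639292 + (-5/4 + 35721) = -1639292 + 142879/4 = -6414289/4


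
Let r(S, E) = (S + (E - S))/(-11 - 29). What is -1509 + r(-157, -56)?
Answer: -7538/5 ≈ -1507.6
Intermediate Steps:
r(S, E) = -E/40 (r(S, E) = E/(-40) = E*(-1/40) = -E/40)
-1509 + r(-157, -56) = -1509 - 1/40*(-56) = -1509 + 7/5 = -7538/5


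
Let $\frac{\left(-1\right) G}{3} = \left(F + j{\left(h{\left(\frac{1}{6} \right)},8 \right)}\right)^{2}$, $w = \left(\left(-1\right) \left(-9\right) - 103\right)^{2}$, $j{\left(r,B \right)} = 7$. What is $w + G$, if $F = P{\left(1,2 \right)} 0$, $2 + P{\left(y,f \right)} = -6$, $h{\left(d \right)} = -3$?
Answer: $8689$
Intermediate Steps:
$P{\left(y,f \right)} = -8$ ($P{\left(y,f \right)} = -2 - 6 = -8$)
$F = 0$ ($F = \left(-8\right) 0 = 0$)
$w = 8836$ ($w = \left(9 - 103\right)^{2} = \left(-94\right)^{2} = 8836$)
$G = -147$ ($G = - 3 \left(0 + 7\right)^{2} = - 3 \cdot 7^{2} = \left(-3\right) 49 = -147$)
$w + G = 8836 - 147 = 8689$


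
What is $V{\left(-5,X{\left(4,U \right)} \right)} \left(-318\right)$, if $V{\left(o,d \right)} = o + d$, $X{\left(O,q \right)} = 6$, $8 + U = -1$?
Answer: $-318$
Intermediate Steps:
$U = -9$ ($U = -8 - 1 = -9$)
$V{\left(o,d \right)} = d + o$
$V{\left(-5,X{\left(4,U \right)} \right)} \left(-318\right) = \left(6 - 5\right) \left(-318\right) = 1 \left(-318\right) = -318$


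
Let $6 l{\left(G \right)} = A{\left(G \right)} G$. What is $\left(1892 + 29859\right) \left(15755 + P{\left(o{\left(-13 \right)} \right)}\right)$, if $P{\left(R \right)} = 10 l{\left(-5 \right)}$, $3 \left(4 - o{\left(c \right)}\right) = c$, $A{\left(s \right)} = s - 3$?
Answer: $\frac{1507061215}{3} \approx 5.0235 \cdot 10^{8}$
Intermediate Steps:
$A{\left(s \right)} = -3 + s$ ($A{\left(s \right)} = s - 3 = -3 + s$)
$l{\left(G \right)} = \frac{G \left(-3 + G\right)}{6}$ ($l{\left(G \right)} = \frac{\left(-3 + G\right) G}{6} = \frac{G \left(-3 + G\right)}{6}$)
$o{\left(c \right)} = 4 - \frac{c}{3}$
$P{\left(R \right)} = \frac{200}{3}$ ($P{\left(R \right)} = 10 \cdot \frac{1}{6} \left(-5\right) \left(-3 - 5\right) = 10 \cdot \frac{1}{6} \left(-5\right) \left(-8\right) = 10 \cdot \frac{20}{3} = \frac{200}{3}$)
$\left(1892 + 29859\right) \left(15755 + P{\left(o{\left(-13 \right)} \right)}\right) = \left(1892 + 29859\right) \left(15755 + \frac{200}{3}\right) = 31751 \cdot \frac{47465}{3} = \frac{1507061215}{3}$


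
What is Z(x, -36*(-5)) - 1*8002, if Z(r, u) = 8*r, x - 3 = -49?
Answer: -8370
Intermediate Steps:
x = -46 (x = 3 - 49 = -46)
Z(x, -36*(-5)) - 1*8002 = 8*(-46) - 1*8002 = -368 - 8002 = -8370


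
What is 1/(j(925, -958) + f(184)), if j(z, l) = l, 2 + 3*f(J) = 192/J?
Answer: -69/66124 ≈ -0.0010435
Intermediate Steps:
f(J) = -2/3 + 64/J (f(J) = -2/3 + (192/J)/3 = -2/3 + 64/J)
1/(j(925, -958) + f(184)) = 1/(-958 + (-2/3 + 64/184)) = 1/(-958 + (-2/3 + 64*(1/184))) = 1/(-958 + (-2/3 + 8/23)) = 1/(-958 - 22/69) = 1/(-66124/69) = -69/66124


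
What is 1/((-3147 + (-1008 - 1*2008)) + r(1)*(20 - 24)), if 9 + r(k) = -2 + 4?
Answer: -1/6135 ≈ -0.00016300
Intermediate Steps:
r(k) = -7 (r(k) = -9 + (-2 + 4) = -9 + 2 = -7)
1/((-3147 + (-1008 - 1*2008)) + r(1)*(20 - 24)) = 1/((-3147 + (-1008 - 1*2008)) - 7*(20 - 24)) = 1/((-3147 + (-1008 - 2008)) - 7*(-4)) = 1/((-3147 - 3016) + 28) = 1/(-6163 + 28) = 1/(-6135) = -1/6135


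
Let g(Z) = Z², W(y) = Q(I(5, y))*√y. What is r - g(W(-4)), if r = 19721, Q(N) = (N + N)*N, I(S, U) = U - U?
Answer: 19721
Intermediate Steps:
I(S, U) = 0
Q(N) = 2*N² (Q(N) = (2*N)*N = 2*N²)
W(y) = 0 (W(y) = (2*0²)*√y = (2*0)*√y = 0*√y = 0)
r - g(W(-4)) = 19721 - 1*0² = 19721 - 1*0 = 19721 + 0 = 19721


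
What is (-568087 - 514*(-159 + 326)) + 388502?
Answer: -265423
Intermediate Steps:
(-568087 - 514*(-159 + 326)) + 388502 = (-568087 - 514*167) + 388502 = (-568087 - 85838) + 388502 = -653925 + 388502 = -265423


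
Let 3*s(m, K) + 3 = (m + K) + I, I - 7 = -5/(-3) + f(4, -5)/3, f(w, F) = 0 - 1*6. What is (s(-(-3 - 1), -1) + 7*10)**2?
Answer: 422500/81 ≈ 5216.0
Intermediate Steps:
f(w, F) = -6 (f(w, F) = 0 - 6 = -6)
I = 20/3 (I = 7 + (-5/(-3) - 6/3) = 7 + (-5*(-1/3) - 6*1/3) = 7 + (5/3 - 2) = 7 - 1/3 = 20/3 ≈ 6.6667)
s(m, K) = 11/9 + K/3 + m/3 (s(m, K) = -1 + ((m + K) + 20/3)/3 = -1 + ((K + m) + 20/3)/3 = -1 + (20/3 + K + m)/3 = -1 + (20/9 + K/3 + m/3) = 11/9 + K/3 + m/3)
(s(-(-3 - 1), -1) + 7*10)**2 = ((11/9 + (1/3)*(-1) + (-(-3 - 1))/3) + 7*10)**2 = ((11/9 - 1/3 + (-1*(-4))/3) + 70)**2 = ((11/9 - 1/3 + (1/3)*4) + 70)**2 = ((11/9 - 1/3 + 4/3) + 70)**2 = (20/9 + 70)**2 = (650/9)**2 = 422500/81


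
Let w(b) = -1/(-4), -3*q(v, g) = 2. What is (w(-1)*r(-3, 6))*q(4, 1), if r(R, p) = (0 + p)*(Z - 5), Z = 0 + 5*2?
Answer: -5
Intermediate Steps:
q(v, g) = -⅔ (q(v, g) = -⅓*2 = -⅔)
w(b) = ¼ (w(b) = -1*(-¼) = ¼)
Z = 10 (Z = 0 + 10 = 10)
r(R, p) = 5*p (r(R, p) = (0 + p)*(10 - 5) = p*5 = 5*p)
(w(-1)*r(-3, 6))*q(4, 1) = ((5*6)/4)*(-⅔) = ((¼)*30)*(-⅔) = (15/2)*(-⅔) = -5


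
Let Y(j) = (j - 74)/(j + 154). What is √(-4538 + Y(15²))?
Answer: I*√651785629/379 ≈ 67.362*I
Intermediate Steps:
Y(j) = (-74 + j)/(154 + j)
√(-4538 + Y(15²)) = √(-4538 + (-74 + 15²)/(154 + 15²)) = √(-4538 + (-74 + 225)/(154 + 225)) = √(-4538 + 151/379) = √(-1719751/379) = I*√651785629/379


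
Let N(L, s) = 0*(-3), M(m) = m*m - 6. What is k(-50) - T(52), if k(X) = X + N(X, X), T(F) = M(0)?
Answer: -44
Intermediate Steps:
M(m) = -6 + m² (M(m) = m² - 6 = -6 + m²)
N(L, s) = 0
T(F) = -6 (T(F) = -6 + 0² = -6 + 0 = -6)
k(X) = X (k(X) = X + 0 = X)
k(-50) - T(52) = -50 - 1*(-6) = -50 + 6 = -44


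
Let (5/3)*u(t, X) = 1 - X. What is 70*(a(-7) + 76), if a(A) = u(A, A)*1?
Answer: 5656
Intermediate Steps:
u(t, X) = 3/5 - 3*X/5 (u(t, X) = 3*(1 - X)/5 = 3/5 - 3*X/5)
a(A) = 3/5 - 3*A/5 (a(A) = (3/5 - 3*A/5)*1 = 3/5 - 3*A/5)
70*(a(-7) + 76) = 70*((3/5 - 3/5*(-7)) + 76) = 70*((3/5 + 21/5) + 76) = 70*(24/5 + 76) = 70*(404/5) = 5656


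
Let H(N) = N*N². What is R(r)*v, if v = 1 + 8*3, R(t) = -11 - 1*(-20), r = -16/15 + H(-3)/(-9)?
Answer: 225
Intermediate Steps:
H(N) = N³
r = 29/15 (r = -16/15 + (-3)³/(-9) = -16*1/15 - 27*(-⅑) = -16/15 + 3 = 29/15 ≈ 1.9333)
R(t) = 9 (R(t) = -11 + 20 = 9)
v = 25 (v = 1 + 24 = 25)
R(r)*v = 9*25 = 225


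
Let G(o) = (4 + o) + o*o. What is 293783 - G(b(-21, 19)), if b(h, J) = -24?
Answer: 293227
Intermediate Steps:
G(o) = 4 + o + o² (G(o) = (4 + o) + o² = 4 + o + o²)
293783 - G(b(-21, 19)) = 293783 - (4 - 24 + (-24)²) = 293783 - (4 - 24 + 576) = 293783 - 1*556 = 293783 - 556 = 293227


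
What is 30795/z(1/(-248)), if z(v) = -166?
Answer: -30795/166 ≈ -185.51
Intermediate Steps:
30795/z(1/(-248)) = 30795/(-166) = 30795*(-1/166) = -30795/166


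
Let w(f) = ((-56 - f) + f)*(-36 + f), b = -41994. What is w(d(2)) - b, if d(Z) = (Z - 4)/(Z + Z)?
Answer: 44038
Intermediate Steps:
d(Z) = (-4 + Z)/(2*Z) (d(Z) = (-4 + Z)/((2*Z)) = (-4 + Z)*(1/(2*Z)) = (-4 + Z)/(2*Z))
w(f) = 2016 - 56*f (w(f) = -56*(-36 + f) = 2016 - 56*f)
w(d(2)) - b = (2016 - 28*(-4 + 2)/2) - 1*(-41994) = (2016 - 28*(-2)/2) + 41994 = (2016 - 56*(-1/2)) + 41994 = (2016 + 28) + 41994 = 2044 + 41994 = 44038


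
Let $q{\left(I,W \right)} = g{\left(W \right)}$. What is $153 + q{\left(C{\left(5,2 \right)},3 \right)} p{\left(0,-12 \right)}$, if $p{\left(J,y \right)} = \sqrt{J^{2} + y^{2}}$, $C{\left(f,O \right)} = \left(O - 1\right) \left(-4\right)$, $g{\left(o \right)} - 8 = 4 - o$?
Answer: $261$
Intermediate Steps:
$g{\left(o \right)} = 12 - o$ ($g{\left(o \right)} = 8 - \left(-4 + o\right) = 12 - o$)
$C{\left(f,O \right)} = 4 - 4 O$ ($C{\left(f,O \right)} = \left(-1 + O\right) \left(-4\right) = 4 - 4 O$)
$q{\left(I,W \right)} = 12 - W$
$153 + q{\left(C{\left(5,2 \right)},3 \right)} p{\left(0,-12 \right)} = 153 + \left(12 - 3\right) \sqrt{0^{2} + \left(-12\right)^{2}} = 153 + \left(12 - 3\right) \sqrt{0 + 144} = 153 + 9 \sqrt{144} = 153 + 9 \cdot 12 = 153 + 108 = 261$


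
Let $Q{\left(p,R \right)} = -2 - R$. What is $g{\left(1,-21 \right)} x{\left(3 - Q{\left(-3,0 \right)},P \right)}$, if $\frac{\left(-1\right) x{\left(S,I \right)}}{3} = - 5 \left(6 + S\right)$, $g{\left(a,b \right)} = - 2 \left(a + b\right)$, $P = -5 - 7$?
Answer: $6600$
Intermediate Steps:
$P = -12$ ($P = -5 - 7 = -12$)
$g{\left(a,b \right)} = - 2 a - 2 b$
$x{\left(S,I \right)} = 90 + 15 S$ ($x{\left(S,I \right)} = - 3 \left(- 5 \left(6 + S\right)\right) = - 3 \left(-30 - 5 S\right) = 90 + 15 S$)
$g{\left(1,-21 \right)} x{\left(3 - Q{\left(-3,0 \right)},P \right)} = \left(\left(-2\right) 1 - -42\right) \left(90 + 15 \left(3 - \left(-2 - 0\right)\right)\right) = \left(-2 + 42\right) \left(90 + 15 \left(3 - \left(-2 + 0\right)\right)\right) = 40 \left(90 + 15 \left(3 - -2\right)\right) = 40 \left(90 + 15 \left(3 + 2\right)\right) = 40 \left(90 + 15 \cdot 5\right) = 40 \left(90 + 75\right) = 40 \cdot 165 = 6600$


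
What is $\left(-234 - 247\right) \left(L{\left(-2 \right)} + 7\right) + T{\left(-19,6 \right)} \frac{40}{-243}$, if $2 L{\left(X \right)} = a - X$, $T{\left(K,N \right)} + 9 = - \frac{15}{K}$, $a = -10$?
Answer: $- \frac{2218697}{1539} \approx -1441.6$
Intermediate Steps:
$T{\left(K,N \right)} = -9 - \frac{15}{K}$
$L{\left(X \right)} = -5 - \frac{X}{2}$ ($L{\left(X \right)} = \frac{-10 - X}{2} = -5 - \frac{X}{2}$)
$\left(-234 - 247\right) \left(L{\left(-2 \right)} + 7\right) + T{\left(-19,6 \right)} \frac{40}{-243} = \left(-234 - 247\right) \left(\left(-5 - -1\right) + 7\right) + \left(-9 - \frac{15}{-19}\right) \frac{40}{-243} = - 481 \left(\left(-5 + 1\right) + 7\right) + \left(-9 - - \frac{15}{19}\right) 40 \left(- \frac{1}{243}\right) = - 481 \left(-4 + 7\right) + \left(-9 + \frac{15}{19}\right) \left(- \frac{40}{243}\right) = \left(-481\right) 3 - - \frac{2080}{1539} = -1443 + \frac{2080}{1539} = - \frac{2218697}{1539}$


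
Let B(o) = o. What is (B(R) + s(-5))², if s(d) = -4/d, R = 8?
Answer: 1936/25 ≈ 77.440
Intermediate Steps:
(B(R) + s(-5))² = (8 - 4/(-5))² = (8 - 4*(-⅕))² = (8 + ⅘)² = (44/5)² = 1936/25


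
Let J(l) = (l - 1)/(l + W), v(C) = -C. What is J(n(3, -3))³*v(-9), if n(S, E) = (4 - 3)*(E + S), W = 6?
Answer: -1/24 ≈ -0.041667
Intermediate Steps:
n(S, E) = E + S (n(S, E) = 1*(E + S) = E + S)
J(l) = (-1 + l)/(6 + l) (J(l) = (l - 1)/(l + 6) = (-1 + l)/(6 + l))
J(n(3, -3))³*v(-9) = ((-1 + (-3 + 3))/(6 + (-3 + 3)))³*(-1*(-9)) = ((-1 + 0)/(6 + 0))³*9 = (-1/6)³*9 = ((⅙)*(-1))³*9 = (-⅙)³*9 = -1/216*9 = -1/24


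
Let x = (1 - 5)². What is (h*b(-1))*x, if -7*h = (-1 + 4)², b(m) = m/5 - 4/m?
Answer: -2736/35 ≈ -78.171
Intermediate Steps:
b(m) = -4/m + m/5 (b(m) = m*(⅕) - 4/m = m/5 - 4/m = -4/m + m/5)
x = 16 (x = (-4)² = 16)
h = -9/7 (h = -(-1 + 4)²/7 = -⅐*3² = -⅐*9 = -9/7 ≈ -1.2857)
(h*b(-1))*x = -9*(-4/(-1) + (⅕)*(-1))/7*16 = -9*(-4*(-1) - ⅕)/7*16 = -9*(4 - ⅕)/7*16 = -9/7*19/5*16 = -171/35*16 = -2736/35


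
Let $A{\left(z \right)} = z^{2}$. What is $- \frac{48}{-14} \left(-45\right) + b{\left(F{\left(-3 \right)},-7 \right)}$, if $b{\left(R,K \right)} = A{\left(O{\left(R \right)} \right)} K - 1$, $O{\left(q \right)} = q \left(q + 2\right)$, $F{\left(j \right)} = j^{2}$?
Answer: $- \frac{481336}{7} \approx -68762.0$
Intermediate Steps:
$O{\left(q \right)} = q \left(2 + q\right)$
$b{\left(R,K \right)} = -1 + K R^{2} \left(2 + R\right)^{2}$ ($b{\left(R,K \right)} = \left(R \left(2 + R\right)\right)^{2} K - 1 = R^{2} \left(2 + R\right)^{2} K - 1 = K R^{2} \left(2 + R\right)^{2} - 1 = -1 + K R^{2} \left(2 + R\right)^{2}$)
$- \frac{48}{-14} \left(-45\right) + b{\left(F{\left(-3 \right)},-7 \right)} = - \frac{48}{-14} \left(-45\right) - \left(1 + 7 \left(\left(-3\right)^{2}\right)^{2} \left(2 + \left(-3\right)^{2}\right)^{2}\right) = \left(-48\right) \left(- \frac{1}{14}\right) \left(-45\right) - \left(1 + 7 \cdot 9^{2} \left(2 + 9\right)^{2}\right) = \frac{24}{7} \left(-45\right) - \left(1 + 567 \cdot 11^{2}\right) = - \frac{1080}{7} - \left(1 + 567 \cdot 121\right) = - \frac{1080}{7} - 68608 = - \frac{481336}{7}$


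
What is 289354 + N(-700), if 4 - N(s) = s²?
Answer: -200642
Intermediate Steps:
N(s) = 4 - s²
289354 + N(-700) = 289354 + (4 - 1*(-700)²) = 289354 + (4 - 1*490000) = 289354 + (4 - 490000) = 289354 - 489996 = -200642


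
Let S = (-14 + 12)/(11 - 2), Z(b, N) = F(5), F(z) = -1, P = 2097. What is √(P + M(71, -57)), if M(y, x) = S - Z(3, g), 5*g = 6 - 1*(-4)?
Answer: 8*√295/3 ≈ 45.802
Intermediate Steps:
g = 2 (g = (6 - 1*(-4))/5 = (6 + 4)/5 = (⅕)*10 = 2)
Z(b, N) = -1
S = -2/9 ≈ -0.22222
M(y, x) = 7/9 (M(y, x) = -2/9 - 1*(-1) = -2/9 + 1 = 7/9)
√(P + M(71, -57)) = √(2097 + 7/9) = √(18880/9) = 8*√295/3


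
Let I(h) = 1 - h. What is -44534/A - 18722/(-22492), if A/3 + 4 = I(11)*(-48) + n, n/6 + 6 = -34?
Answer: -61775222/995271 ≈ -62.069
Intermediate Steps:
n = -240 (n = -36 + 6*(-34) = -36 - 204 = -240)
A = 708 (A = -12 + 3*((1 - 1*11)*(-48) - 240) = -12 + 3*((1 - 11)*(-48) - 240) = -12 + 3*(-10*(-48) - 240) = -12 + 3*(480 - 240) = -12 + 3*240 = -12 + 720 = 708)
-44534/A - 18722/(-22492) = -44534/708 - 18722/(-22492) = -44534*1/708 - 18722*(-1/22492) = -22267/354 + 9361/11246 = -61775222/995271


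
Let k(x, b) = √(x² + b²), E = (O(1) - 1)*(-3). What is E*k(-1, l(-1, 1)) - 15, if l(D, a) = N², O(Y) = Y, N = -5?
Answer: -15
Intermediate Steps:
l(D, a) = 25 (l(D, a) = (-5)² = 25)
E = 0 (E = (1 - 1)*(-3) = 0*(-3) = 0)
k(x, b) = √(b² + x²)
E*k(-1, l(-1, 1)) - 15 = 0*√(25² + (-1)²) - 15 = 0*√(625 + 1) - 15 = 0*√626 - 15 = 0 - 15 = -15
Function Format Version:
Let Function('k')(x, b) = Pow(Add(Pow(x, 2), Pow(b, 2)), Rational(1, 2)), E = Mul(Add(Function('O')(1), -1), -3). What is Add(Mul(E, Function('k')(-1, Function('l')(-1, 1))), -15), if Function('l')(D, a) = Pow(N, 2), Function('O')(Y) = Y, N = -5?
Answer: -15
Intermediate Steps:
Function('l')(D, a) = 25 (Function('l')(D, a) = Pow(-5, 2) = 25)
E = 0 (E = Mul(Add(1, -1), -3) = Mul(0, -3) = 0)
Function('k')(x, b) = Pow(Add(Pow(b, 2), Pow(x, 2)), Rational(1, 2))
Add(Mul(E, Function('k')(-1, Function('l')(-1, 1))), -15) = Add(Mul(0, Pow(Add(Pow(25, 2), Pow(-1, 2)), Rational(1, 2))), -15) = Add(Mul(0, Pow(Add(625, 1), Rational(1, 2))), -15) = Add(Mul(0, Pow(626, Rational(1, 2))), -15) = Add(0, -15) = -15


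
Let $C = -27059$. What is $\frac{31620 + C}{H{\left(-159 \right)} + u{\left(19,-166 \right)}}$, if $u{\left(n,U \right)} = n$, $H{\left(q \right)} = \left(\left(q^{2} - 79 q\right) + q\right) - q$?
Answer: $\frac{4561}{37861} \approx 0.12047$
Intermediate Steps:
$H{\left(q \right)} = q^{2} - 79 q$ ($H{\left(q \right)} = \left(q^{2} - 78 q\right) - q = q^{2} - 79 q$)
$\frac{31620 + C}{H{\left(-159 \right)} + u{\left(19,-166 \right)}} = \frac{31620 - 27059}{- 159 \left(-79 - 159\right) + 19} = \frac{4561}{\left(-159\right) \left(-238\right) + 19} = \frac{4561}{37842 + 19} = \frac{4561}{37861}$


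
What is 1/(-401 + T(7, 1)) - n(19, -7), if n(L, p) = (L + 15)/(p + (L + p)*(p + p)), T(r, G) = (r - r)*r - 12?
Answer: 283/1475 ≈ 0.19186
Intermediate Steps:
T(r, G) = -12 (T(r, G) = 0*r - 12 = 0 - 12 = -12)
n(L, p) = (15 + L)/(p + 2*p*(L + p)) (n(L, p) = (15 + L)/(p + (L + p)*(2*p)) = (15 + L)/(p + 2*p*(L + p)))
1/(-401 + T(7, 1)) - n(19, -7) = 1/(-401 - 12) - (15 + 19)/((-7)*(1 + 2*19 + 2*(-7))) = 1/(-413) - (-1)*34/(7*(1 + 38 - 14)) = -1/413 - (-1)*34/(7*25) = -1/413 - 1*(-34/175) = -1/413 + 34/175 = 283/1475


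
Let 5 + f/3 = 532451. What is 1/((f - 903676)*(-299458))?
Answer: -1/207722635196 ≈ -4.8141e-12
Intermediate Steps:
f = 1597338 (f = -15 + 3*532451 = -15 + 1597353 = 1597338)
1/((f - 903676)*(-299458)) = 1/((1597338 - 903676)*(-299458)) = -1/299458/693662 = (1/693662)*(-1/299458) = -1/207722635196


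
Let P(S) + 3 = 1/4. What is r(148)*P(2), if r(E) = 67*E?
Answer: -27269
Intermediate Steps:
P(S) = -11/4 (P(S) = -3 + 1/4 = -11/4)
r(148)*P(2) = (67*148)*(-11/4) = 9916*(-11/4) = -27269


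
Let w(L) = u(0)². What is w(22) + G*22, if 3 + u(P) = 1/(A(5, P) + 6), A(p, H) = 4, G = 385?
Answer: 847841/100 ≈ 8478.4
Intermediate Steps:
u(P) = -29/10 (u(P) = -3 + 1/(4 + 6) = -3 + 1/10 = -3 + ⅒ = -29/10)
w(L) = 841/100 (w(L) = (-29/10)² = 841/100)
w(22) + G*22 = 841/100 + 385*22 = 841/100 + 8470 = 847841/100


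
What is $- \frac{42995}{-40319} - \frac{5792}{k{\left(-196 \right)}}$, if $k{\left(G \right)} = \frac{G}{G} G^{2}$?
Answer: $\frac{88635517}{96805919} \approx 0.9156$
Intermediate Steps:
$k{\left(G \right)} = G^{2}$ ($k{\left(G \right)} = 1 G^{2} = G^{2}$)
$- \frac{42995}{-40319} - \frac{5792}{k{\left(-196 \right)}} = - \frac{42995}{-40319} - \frac{5792}{\left(-196\right)^{2}} = \left(-42995\right) \left(- \frac{1}{40319}\right) - \frac{5792}{38416} = \frac{42995}{40319} - \frac{362}{2401} = \frac{88635517}{96805919}$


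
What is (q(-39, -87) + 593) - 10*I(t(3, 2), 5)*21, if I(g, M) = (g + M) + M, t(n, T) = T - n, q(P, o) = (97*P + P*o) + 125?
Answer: -1562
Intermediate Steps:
q(P, o) = 125 + 97*P + P*o
I(g, M) = g + 2*M (I(g, M) = (M + g) + M = g + 2*M)
(q(-39, -87) + 593) - 10*I(t(3, 2), 5)*21 = ((125 + 97*(-39) - 39*(-87)) + 593) - 10*((2 - 1*3) + 2*5)*21 = ((125 - 3783 + 3393) + 593) - 10*((2 - 3) + 10)*21 = (-265 + 593) - 10*(-1 + 10)*21 = 328 - 10*9*21 = 328 - 90*21 = 328 - 1890 = -1562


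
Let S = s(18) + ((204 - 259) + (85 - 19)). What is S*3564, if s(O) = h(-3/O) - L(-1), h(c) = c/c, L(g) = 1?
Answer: 39204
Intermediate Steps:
h(c) = 1
s(O) = 0 (s(O) = 1 - 1*1 = 1 - 1 = 0)
S = 11 (S = 0 + ((204 - 259) + (85 - 19)) = 0 + (-55 + 66) = 0 + 11 = 11)
S*3564 = 11*3564 = 39204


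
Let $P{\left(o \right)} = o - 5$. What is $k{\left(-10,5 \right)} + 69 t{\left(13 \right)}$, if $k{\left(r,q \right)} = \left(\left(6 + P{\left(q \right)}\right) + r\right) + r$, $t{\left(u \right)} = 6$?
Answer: $400$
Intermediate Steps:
$P{\left(o \right)} = -5 + o$ ($P{\left(o \right)} = o - 5 = -5 + o$)
$k{\left(r,q \right)} = 1 + q + 2 r$ ($k{\left(r,q \right)} = \left(\left(6 + \left(-5 + q\right)\right) + r\right) + r = \left(\left(1 + q\right) + r\right) + r = \left(1 + q + r\right) + r = 1 + q + 2 r$)
$k{\left(-10,5 \right)} + 69 t{\left(13 \right)} = \left(1 + 5 + 2 \left(-10\right)\right) + 69 \cdot 6 = \left(1 + 5 - 20\right) + 414 = -14 + 414 = 400$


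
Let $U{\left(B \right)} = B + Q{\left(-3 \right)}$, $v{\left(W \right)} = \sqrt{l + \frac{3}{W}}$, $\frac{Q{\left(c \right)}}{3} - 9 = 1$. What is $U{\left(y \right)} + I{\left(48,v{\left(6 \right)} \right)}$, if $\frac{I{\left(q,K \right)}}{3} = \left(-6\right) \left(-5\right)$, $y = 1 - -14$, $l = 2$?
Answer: $135$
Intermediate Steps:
$Q{\left(c \right)} = 30$ ($Q{\left(c \right)} = 27 + 3 \cdot 1 = 27 + 3 = 30$)
$v{\left(W \right)} = \sqrt{2 + \frac{3}{W}}$
$y = 15$ ($y = 1 + 14 = 15$)
$I{\left(q,K \right)} = 90$ ($I{\left(q,K \right)} = 3 \left(\left(-6\right) \left(-5\right)\right) = 3 \cdot 30 = 90$)
$U{\left(B \right)} = 30 + B$ ($U{\left(B \right)} = B + 30 = 30 + B$)
$U{\left(y \right)} + I{\left(48,v{\left(6 \right)} \right)} = \left(30 + 15\right) + 90 = 45 + 90 = 135$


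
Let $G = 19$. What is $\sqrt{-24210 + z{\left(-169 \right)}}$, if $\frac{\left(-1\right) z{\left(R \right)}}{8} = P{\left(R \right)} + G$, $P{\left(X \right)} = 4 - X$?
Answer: $i \sqrt{25746} \approx 160.46 i$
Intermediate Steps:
$z{\left(R \right)} = -184 + 8 R$ ($z{\left(R \right)} = - 8 \left(\left(4 - R\right) + 19\right) = - 8 \left(23 - R\right) = -184 + 8 R$)
$\sqrt{-24210 + z{\left(-169 \right)}} = \sqrt{-24210 + \left(-184 + 8 \left(-169\right)\right)} = \sqrt{-24210 - 1536} = \sqrt{-25746} = i \sqrt{25746}$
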